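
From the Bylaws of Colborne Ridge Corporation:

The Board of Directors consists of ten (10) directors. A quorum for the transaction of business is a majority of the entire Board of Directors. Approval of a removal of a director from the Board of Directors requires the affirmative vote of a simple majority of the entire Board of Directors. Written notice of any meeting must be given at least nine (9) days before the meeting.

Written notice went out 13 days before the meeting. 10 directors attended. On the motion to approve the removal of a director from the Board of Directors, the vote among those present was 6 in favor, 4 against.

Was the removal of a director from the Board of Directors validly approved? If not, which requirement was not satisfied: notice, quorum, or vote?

Notice: 13 days given; 9 required (13 ≥ 9). Satisfied.
Quorum: 10 present; quorum is 6. Satisfied.
Vote: the removal of a director from the Board of Directors requires a majority of the entire Board of Directors (10). A majority of 10 is 6, so 6 affirmative votes are needed; 6 voted in favor. Satisfied.

Valid — all requirements satisfied.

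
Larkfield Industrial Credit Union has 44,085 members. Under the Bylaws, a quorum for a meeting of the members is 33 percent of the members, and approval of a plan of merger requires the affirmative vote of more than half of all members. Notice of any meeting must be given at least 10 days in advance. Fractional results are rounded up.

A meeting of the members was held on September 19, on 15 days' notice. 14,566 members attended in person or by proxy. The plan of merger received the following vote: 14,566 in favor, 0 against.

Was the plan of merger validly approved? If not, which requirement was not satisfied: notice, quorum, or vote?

Invalid — vote requirement not satisfied.

Notice: 15 days given; 10 required. Satisfied.
Quorum: 33% of 44,085 = 14,548.05, rounded up to 14,549; 14,566 present. Satisfied.
Vote: requires a majority of all members (44,085); a majority of 44085 is 22043, so 22,043 needed; 14,566 in favor. Not satisfied.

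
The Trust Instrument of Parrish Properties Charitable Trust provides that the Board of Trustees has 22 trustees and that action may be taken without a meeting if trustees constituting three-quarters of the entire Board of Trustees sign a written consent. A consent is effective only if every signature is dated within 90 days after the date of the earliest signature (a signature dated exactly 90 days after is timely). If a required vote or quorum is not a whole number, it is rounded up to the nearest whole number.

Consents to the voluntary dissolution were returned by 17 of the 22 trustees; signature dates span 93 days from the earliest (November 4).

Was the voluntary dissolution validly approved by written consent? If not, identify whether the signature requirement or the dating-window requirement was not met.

Signatures required: three-quarters of 22 — 3/4 of 22 = 16.50, rounded up to 17, so 17 needed; 17 signed. Sufficient.
Dating window: the latest signature is 93 days after the earliest; the limit is 90 days. Outside the window.

Not effective — dating-window requirement not satisfied.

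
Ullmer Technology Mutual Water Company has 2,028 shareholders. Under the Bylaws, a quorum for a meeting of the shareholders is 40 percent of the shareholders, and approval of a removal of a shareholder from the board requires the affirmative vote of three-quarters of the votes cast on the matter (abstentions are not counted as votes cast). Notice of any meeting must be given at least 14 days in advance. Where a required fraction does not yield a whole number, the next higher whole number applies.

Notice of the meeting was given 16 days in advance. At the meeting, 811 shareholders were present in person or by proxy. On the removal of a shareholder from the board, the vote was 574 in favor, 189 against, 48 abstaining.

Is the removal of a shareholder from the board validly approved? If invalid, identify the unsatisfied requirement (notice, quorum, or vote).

Invalid — quorum requirement not satisfied.

Notice: 16 days given; 14 required. Satisfied.
Quorum: 40% of 2,028 = 811.20, rounded up to 812; 811 present. Not satisfied.
Vote: requires three-fourths of the votes cast (811 − 48 abstaining = 763); 3/4 of 763 = 572.25, rounded up to 573, so 573 needed; 574 in favor. Satisfied.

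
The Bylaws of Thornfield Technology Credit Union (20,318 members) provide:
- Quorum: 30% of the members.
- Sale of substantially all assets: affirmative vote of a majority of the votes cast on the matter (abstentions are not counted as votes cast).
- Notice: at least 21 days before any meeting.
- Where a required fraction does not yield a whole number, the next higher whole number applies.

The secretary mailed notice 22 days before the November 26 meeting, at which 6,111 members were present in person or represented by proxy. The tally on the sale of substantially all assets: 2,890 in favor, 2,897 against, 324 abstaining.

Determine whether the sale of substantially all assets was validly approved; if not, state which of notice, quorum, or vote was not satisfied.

Invalid — vote requirement not satisfied.

Notice: 22 days given; 21 required. Satisfied.
Quorum: 30% of 20,318 = 6,095.40, rounded up to 6,096; 6,111 present. Satisfied.
Vote: requires a majority of the votes cast (6,111 − 324 abstaining = 5,787); a majority of 5787 is 2894, so 2,894 needed; 2,890 in favor. Not satisfied.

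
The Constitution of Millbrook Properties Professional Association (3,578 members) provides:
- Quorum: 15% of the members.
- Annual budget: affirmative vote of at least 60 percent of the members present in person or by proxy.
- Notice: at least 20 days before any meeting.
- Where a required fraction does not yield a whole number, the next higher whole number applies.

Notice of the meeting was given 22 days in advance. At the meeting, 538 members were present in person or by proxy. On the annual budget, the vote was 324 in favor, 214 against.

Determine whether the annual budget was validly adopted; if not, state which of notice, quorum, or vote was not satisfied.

Valid — all requirements satisfied.

Notice: 22 days given; 20 required. Satisfied.
Quorum: 15% of 3,578 = 536.70, rounded up to 537; 538 present. Satisfied.
Vote: requires three-fifths of those present (538); 3/5 of 538 = 322.80, rounded up to 323, so 323 needed; 324 in favor. Satisfied.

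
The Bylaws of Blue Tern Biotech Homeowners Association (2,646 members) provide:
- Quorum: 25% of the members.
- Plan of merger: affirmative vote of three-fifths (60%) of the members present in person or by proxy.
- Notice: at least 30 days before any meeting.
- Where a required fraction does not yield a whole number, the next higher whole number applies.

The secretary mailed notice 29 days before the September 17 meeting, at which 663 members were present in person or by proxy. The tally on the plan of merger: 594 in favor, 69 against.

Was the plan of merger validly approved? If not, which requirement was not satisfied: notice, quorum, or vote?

Invalid — notice requirement not satisfied.

Notice: 29 days given; 30 required. Not satisfied.
Quorum: 25% of 2,646 = 661.50, rounded up to 662; 663 present. Satisfied.
Vote: requires three-fifths of those present (663); 3/5 of 663 = 397.80, rounded up to 398, so 398 needed; 594 in favor. Satisfied.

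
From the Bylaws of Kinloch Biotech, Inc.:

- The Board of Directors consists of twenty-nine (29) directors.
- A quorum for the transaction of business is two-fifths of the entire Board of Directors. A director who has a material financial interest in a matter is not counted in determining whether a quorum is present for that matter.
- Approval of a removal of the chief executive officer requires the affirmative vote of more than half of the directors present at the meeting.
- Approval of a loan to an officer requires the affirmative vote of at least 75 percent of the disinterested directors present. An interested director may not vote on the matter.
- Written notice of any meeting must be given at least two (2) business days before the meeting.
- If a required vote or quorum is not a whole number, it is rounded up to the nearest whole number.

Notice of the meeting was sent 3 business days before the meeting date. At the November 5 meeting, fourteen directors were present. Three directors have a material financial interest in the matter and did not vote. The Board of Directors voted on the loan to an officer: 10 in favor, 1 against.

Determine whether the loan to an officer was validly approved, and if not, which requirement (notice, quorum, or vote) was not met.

Invalid — quorum requirement not satisfied.

Notice: 3 business days given; 2 required (3 ≥ 2). Satisfied.
Quorum: 14 present, but the 3 interested directors do not count, leaving 11. Quorum is 12. Not satisfied.
Vote: the loan to an officer requires three-fourths of the disinterested directors present (14 − 3 = 11). 3/4 of 11 = 8.25, rounded up to 9, so 9 affirmative votes are needed; 10 voted in favor. Satisfied. (Moot — without a quorum no business can be validly transacted.)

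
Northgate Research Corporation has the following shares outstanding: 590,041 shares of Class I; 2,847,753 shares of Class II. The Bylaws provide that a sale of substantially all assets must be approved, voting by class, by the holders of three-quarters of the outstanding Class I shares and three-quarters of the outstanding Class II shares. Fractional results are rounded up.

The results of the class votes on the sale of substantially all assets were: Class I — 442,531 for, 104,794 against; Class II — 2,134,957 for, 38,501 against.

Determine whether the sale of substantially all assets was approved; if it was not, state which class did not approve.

Not approved — the Class II shares did not give the required vote.

Class I: 3/4 of 590041 = 442530.75, rounded up to 442531; 442,531 required, 442,531 in favor — approved.
Class II: 3/4 of 2847753 = 2135814.75, rounded up to 2135815; 2,135,815 required, 2,134,957 in favor — not approved.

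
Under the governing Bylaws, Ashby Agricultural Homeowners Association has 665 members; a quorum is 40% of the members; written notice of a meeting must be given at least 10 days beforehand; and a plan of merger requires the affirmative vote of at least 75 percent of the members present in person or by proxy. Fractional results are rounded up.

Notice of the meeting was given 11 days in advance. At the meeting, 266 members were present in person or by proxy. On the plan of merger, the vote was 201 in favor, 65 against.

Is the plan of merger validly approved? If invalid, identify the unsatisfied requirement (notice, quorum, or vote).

Notice: 11 days given; 10 required. Satisfied.
Quorum: 40% of 665 = 266; 266 present. Satisfied.
Vote: requires three-fourths of those present (266); 3/4 of 266 = 199.50, rounded up to 200, so 200 needed; 201 in favor. Satisfied.

Valid — all requirements satisfied.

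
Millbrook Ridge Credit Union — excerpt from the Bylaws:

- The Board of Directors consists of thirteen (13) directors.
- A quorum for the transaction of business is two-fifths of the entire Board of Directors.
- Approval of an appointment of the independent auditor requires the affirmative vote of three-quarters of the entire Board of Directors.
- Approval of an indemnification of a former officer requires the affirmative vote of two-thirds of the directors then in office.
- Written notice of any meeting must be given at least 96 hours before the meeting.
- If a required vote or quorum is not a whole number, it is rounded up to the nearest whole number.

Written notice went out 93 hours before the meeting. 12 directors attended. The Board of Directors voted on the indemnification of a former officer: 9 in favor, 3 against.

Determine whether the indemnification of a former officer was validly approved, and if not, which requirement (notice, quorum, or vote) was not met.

Invalid — notice requirement not satisfied.

Notice: 93 hours given; 96 required (93 < 96). Not satisfied.
Quorum: 12 present; quorum is 6. Satisfied.
Vote: the indemnification of a former officer requires two-thirds of the directors then in office (13). 2/3 of 13 = 8.67, rounded up to 9, so 9 affirmative votes are needed; 9 voted in favor. Satisfied.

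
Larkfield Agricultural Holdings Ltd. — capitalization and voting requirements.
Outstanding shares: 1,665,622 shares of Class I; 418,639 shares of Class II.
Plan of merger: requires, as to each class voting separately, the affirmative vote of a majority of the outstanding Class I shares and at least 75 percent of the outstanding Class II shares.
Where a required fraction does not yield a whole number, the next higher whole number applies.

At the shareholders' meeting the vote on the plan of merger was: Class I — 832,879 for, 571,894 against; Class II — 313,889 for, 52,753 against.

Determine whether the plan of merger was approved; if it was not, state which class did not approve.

Not approved — the Class II shares did not give the required vote.

Class I: a majority of 1665622 is 832812; 832,812 required, 832,879 in favor — approved.
Class II: 3/4 of 418639 = 313979.25, rounded up to 313980; 313,980 required, 313,889 in favor — not approved.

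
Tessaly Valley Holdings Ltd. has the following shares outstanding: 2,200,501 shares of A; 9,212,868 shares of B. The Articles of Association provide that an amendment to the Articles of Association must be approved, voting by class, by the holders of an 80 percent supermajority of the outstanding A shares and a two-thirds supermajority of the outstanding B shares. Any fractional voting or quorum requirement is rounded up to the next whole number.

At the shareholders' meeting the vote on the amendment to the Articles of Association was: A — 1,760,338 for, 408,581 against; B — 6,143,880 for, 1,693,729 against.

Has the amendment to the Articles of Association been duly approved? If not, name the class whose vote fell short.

Not approved — the A shares did not give the required vote.

A: 4/5 of 2200501 = 1760400.80, rounded up to 1760401; 1,760,401 required, 1,760,338 in favor — not approved.
B: 2/3 of 9212868 = 6141912; 6,141,912 required, 6,143,880 in favor — approved.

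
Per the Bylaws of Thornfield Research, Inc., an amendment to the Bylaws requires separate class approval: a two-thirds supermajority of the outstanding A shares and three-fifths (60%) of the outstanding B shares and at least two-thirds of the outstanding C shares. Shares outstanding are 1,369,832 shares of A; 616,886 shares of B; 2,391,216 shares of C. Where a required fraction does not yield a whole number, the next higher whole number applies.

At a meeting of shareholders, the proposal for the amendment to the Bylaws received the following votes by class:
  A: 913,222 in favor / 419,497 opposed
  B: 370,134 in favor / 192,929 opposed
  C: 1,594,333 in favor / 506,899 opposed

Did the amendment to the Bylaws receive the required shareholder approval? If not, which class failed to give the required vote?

A: 2/3 of 1369832 = 913221.33, rounded up to 913222; 913,222 required, 913,222 in favor — approved.
B: 3/5 of 616886 = 370131.60, rounded up to 370132; 370,132 required, 370,134 in favor — approved.
C: 2/3 of 2391216 = 1594144; 1,594,144 required, 1,594,333 in favor — approved.

Approved — every class gave the required vote.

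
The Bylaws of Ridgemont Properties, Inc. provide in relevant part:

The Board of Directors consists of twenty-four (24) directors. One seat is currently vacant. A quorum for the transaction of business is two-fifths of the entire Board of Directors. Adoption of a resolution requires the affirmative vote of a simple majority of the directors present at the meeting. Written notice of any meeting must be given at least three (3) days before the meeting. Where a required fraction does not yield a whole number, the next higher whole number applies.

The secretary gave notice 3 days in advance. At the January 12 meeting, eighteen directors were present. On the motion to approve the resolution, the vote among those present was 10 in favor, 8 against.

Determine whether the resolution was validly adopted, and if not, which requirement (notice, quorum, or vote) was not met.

Notice: 3 days given; 3 required (3 ≥ 3). Satisfied.
Quorum: 18 present; quorum is 10. Satisfied.
Vote: the resolution requires a majority of the directors present (18). A majority of 18 is 10, so 10 affirmative votes are needed; 10 voted in favor. Satisfied.

Valid — all requirements satisfied.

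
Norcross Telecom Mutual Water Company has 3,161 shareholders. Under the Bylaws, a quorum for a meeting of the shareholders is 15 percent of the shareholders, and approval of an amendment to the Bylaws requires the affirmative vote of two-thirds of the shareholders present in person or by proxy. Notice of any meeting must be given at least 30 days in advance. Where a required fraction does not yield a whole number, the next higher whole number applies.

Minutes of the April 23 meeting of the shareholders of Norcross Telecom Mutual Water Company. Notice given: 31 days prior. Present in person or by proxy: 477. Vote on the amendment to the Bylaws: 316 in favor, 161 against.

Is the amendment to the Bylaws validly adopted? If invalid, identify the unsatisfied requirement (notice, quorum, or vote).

Notice: 31 days given; 30 required. Satisfied.
Quorum: 15% of 3,161 = 474.15, rounded up to 475; 477 present. Satisfied.
Vote: requires two-thirds of those present (477); 2/3 of 477 = 318, so 318 needed; 316 in favor. Not satisfied.

Invalid — vote requirement not satisfied.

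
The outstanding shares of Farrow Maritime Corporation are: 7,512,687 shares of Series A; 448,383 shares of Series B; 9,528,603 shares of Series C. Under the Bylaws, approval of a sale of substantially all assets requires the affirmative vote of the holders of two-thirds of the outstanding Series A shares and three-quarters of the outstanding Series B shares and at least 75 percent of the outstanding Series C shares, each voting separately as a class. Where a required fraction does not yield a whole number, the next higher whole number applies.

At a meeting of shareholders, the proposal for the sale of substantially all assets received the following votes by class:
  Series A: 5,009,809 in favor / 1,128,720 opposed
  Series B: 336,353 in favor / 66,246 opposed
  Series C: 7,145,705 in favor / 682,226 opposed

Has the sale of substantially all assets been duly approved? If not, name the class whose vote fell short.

Series A: 2/3 of 7512687 = 5008458; 5,008,458 required, 5,009,809 in favor — approved.
Series B: 3/4 of 448383 = 336287.25, rounded up to 336288; 336,288 required, 336,353 in favor — approved.
Series C: 3/4 of 9528603 = 7146452.25, rounded up to 7146453; 7,146,453 required, 7,145,705 in favor — not approved.

Not approved — the Series C shares did not give the required vote.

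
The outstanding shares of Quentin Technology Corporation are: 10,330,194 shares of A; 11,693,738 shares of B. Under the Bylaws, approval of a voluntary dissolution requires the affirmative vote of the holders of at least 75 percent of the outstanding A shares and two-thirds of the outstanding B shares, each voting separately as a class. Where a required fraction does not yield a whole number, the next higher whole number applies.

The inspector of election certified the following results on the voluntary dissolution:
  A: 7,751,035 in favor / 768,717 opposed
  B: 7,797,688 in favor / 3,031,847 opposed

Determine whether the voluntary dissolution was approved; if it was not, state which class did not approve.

Approved — every class gave the required vote.

A: 3/4 of 10330194 = 7747645.50, rounded up to 7747646; 7,747,646 required, 7,751,035 in favor — approved.
B: 2/3 of 11693738 = 7795825.33, rounded up to 7795826; 7,795,826 required, 7,797,688 in favor — approved.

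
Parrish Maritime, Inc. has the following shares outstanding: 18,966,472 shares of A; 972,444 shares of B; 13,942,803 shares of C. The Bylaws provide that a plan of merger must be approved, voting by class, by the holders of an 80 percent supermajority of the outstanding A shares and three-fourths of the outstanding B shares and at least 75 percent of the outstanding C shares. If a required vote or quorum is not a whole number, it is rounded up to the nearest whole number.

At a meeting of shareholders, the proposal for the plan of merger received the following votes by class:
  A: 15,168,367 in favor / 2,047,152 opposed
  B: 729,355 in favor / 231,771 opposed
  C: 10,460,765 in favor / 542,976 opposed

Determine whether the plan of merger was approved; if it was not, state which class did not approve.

Not approved — the A shares did not give the required vote.

A: 4/5 of 18966472 = 15173177.60, rounded up to 15173178; 15,173,178 required, 15,168,367 in favor — not approved.
B: 3/4 of 972444 = 729333; 729,333 required, 729,355 in favor — approved.
C: 3/4 of 13942803 = 10457102.25, rounded up to 10457103; 10,457,103 required, 10,460,765 in favor — approved.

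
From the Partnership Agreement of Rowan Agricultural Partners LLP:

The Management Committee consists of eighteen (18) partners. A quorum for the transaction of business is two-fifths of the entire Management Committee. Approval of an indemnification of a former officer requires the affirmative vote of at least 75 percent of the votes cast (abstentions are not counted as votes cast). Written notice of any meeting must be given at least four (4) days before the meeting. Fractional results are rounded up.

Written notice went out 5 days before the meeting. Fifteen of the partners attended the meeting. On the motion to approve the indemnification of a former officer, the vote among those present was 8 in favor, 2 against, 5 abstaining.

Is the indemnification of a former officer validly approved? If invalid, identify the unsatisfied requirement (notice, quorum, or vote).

Notice: 5 days given; 4 required (5 ≥ 4). Satisfied.
Quorum: 15 present; quorum is 8. Satisfied.
Vote: the indemnification of a former officer requires three-fourths of the votes cast (15 present − 5 abstaining = 10). 3/4 of 10 = 7.50, rounded up to 8, so 8 affirmative votes are needed; 8 voted in favor. Satisfied.

Valid — all requirements satisfied.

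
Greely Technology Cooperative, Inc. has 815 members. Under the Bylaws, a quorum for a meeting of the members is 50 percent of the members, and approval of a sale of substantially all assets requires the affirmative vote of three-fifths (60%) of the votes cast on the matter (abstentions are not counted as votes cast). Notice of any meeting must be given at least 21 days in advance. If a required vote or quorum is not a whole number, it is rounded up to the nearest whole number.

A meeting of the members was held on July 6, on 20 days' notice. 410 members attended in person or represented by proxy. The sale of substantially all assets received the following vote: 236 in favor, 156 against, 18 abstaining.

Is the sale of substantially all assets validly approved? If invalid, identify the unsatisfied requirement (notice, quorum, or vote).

Notice: 20 days given; 21 required. Not satisfied.
Quorum: 50% of 815 = 407.50, rounded up to 408; 410 present. Satisfied.
Vote: requires three-fifths of the votes cast (410 − 18 abstaining = 392); 3/5 of 392 = 235.20, rounded up to 236, so 236 needed; 236 in favor. Satisfied.

Invalid — notice requirement not satisfied.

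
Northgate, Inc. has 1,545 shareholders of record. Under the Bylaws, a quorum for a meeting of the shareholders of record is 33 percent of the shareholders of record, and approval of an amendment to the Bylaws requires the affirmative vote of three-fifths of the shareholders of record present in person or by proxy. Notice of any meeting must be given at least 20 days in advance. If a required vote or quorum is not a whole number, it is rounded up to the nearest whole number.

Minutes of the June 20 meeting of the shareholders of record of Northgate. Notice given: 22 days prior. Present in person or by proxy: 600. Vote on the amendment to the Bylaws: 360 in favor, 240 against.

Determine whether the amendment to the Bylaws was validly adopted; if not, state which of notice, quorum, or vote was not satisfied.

Notice: 22 days given; 20 required. Satisfied.
Quorum: 33% of 1,545 = 509.85, rounded up to 510; 600 present. Satisfied.
Vote: requires three-fifths of those present (600); 3/5 of 600 = 360, so 360 needed; 360 in favor. Satisfied.

Valid — all requirements satisfied.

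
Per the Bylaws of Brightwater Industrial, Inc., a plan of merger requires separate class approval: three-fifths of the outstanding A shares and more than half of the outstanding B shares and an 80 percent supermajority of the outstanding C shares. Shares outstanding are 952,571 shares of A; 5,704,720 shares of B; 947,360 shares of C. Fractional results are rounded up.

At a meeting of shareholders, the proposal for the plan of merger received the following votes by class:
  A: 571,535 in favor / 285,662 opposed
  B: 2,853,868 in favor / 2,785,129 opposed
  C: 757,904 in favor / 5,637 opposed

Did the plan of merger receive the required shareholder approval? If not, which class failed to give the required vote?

A: 3/5 of 952571 = 571542.60, rounded up to 571543; 571,543 required, 571,535 in favor — not approved.
B: a majority of 5704720 is 2852361; 2,852,361 required, 2,853,868 in favor — approved.
C: 4/5 of 947360 = 757888; 757,888 required, 757,904 in favor — approved.

Not approved — the A shares did not give the required vote.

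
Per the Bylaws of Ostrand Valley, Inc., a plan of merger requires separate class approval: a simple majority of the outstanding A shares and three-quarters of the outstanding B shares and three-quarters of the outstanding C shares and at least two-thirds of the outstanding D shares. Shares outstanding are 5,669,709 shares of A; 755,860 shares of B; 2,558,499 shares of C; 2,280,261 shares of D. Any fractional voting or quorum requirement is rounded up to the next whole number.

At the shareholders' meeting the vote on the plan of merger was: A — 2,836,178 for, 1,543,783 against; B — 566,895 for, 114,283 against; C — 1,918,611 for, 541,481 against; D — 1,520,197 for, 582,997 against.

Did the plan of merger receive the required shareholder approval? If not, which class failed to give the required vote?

Not approved — the C shares did not give the required vote.

A: a majority of 5669709 is 2834855; 2,834,855 required, 2,836,178 in favor — approved.
B: 3/4 of 755860 = 566895; 566,895 required, 566,895 in favor — approved.
C: 3/4 of 2558499 = 1918874.25, rounded up to 1918875; 1,918,875 required, 1,918,611 in favor — not approved.
D: 2/3 of 2280261 = 1520174; 1,520,174 required, 1,520,197 in favor — approved.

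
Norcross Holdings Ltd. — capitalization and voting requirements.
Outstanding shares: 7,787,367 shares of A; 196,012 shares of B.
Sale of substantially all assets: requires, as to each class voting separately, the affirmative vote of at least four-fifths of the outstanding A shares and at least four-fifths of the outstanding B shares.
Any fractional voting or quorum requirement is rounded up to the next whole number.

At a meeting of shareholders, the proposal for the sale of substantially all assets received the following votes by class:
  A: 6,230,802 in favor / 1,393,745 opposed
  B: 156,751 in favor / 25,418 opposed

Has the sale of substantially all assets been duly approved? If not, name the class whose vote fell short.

A: 4/5 of 7787367 = 6229893.60, rounded up to 6229894; 6,229,894 required, 6,230,802 in favor — approved.
B: 4/5 of 196012 = 156809.60, rounded up to 156810; 156,810 required, 156,751 in favor — not approved.

Not approved — the B shares did not give the required vote.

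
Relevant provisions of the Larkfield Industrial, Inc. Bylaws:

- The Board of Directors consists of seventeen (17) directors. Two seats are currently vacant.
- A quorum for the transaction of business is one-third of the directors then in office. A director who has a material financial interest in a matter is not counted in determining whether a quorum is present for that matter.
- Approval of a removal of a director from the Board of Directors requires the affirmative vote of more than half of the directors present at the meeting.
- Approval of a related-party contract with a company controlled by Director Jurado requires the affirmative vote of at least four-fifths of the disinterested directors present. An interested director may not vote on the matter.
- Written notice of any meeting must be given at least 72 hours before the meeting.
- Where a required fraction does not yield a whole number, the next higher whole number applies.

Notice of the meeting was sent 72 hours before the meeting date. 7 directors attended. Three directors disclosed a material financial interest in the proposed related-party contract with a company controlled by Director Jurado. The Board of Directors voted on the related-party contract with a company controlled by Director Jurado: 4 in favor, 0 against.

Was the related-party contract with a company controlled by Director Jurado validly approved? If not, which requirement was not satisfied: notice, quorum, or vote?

Invalid — quorum requirement not satisfied.

Notice: 72 hours given; 72 required (72 ≥ 72). Satisfied.
Quorum: 7 present, but the 3 interested directors do not count, leaving 4. Quorum is 5. Not satisfied.
Vote: the related-party contract with a company controlled by Director Jurado requires four-fifths of the disinterested directors present (7 − 3 = 4). 4/5 of 4 = 3.20, rounded up to 4, so 4 affirmative votes are needed; 4 voted in favor. Satisfied. (Moot — without a quorum no business can be validly transacted.)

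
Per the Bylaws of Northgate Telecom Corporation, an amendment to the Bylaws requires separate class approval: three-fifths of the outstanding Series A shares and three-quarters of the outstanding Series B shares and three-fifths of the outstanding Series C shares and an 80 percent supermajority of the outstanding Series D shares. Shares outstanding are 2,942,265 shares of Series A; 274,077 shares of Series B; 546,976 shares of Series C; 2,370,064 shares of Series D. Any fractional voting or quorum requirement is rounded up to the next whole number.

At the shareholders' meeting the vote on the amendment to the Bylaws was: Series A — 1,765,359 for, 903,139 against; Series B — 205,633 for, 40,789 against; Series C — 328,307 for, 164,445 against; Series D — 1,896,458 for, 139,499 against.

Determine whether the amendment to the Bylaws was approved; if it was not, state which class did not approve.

Approved — every class gave the required vote.

Series A: 3/5 of 2942265 = 1765359; 1,765,359 required, 1,765,359 in favor — approved.
Series B: 3/4 of 274077 = 205557.75, rounded up to 205558; 205,558 required, 205,633 in favor — approved.
Series C: 3/5 of 546976 = 328185.60, rounded up to 328186; 328,186 required, 328,307 in favor — approved.
Series D: 4/5 of 2370064 = 1896051.20, rounded up to 1896052; 1,896,052 required, 1,896,458 in favor — approved.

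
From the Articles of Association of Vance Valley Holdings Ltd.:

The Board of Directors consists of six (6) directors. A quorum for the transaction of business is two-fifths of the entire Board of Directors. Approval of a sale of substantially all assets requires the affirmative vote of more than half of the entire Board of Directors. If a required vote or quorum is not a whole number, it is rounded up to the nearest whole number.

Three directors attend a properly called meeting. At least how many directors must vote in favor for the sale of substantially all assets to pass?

4

The sale of substantially all assets requires a majority of the entire Board of Directors (6).
A majority of 6 is 4.
(Only 3 can vote, so the sale of substantially all assets cannot pass at this meeting, but the required vote is still 4.)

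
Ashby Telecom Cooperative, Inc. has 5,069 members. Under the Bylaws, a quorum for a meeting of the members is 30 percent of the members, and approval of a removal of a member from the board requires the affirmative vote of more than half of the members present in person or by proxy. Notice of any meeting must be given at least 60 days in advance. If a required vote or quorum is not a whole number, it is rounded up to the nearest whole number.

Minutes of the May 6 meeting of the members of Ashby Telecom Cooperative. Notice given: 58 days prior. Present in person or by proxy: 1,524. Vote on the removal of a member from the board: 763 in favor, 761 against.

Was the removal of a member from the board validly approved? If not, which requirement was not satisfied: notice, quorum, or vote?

Invalid — notice requirement not satisfied.

Notice: 58 days given; 60 required. Not satisfied.
Quorum: 30% of 5,069 = 1,520.70, rounded up to 1,521; 1,524 present. Satisfied.
Vote: requires a majority of those present (1,524); a majority of 1524 is 763, so 763 needed; 763 in favor. Satisfied.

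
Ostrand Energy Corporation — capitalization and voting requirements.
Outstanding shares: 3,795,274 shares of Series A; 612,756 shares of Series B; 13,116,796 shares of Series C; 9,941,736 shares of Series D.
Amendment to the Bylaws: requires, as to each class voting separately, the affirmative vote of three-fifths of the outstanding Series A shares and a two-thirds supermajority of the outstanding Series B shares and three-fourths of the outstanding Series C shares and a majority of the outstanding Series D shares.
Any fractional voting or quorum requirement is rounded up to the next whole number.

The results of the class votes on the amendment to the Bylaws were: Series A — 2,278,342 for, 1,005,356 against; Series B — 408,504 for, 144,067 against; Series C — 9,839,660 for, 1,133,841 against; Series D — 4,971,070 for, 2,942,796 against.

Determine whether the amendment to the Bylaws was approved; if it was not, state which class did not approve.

Approved — every class gave the required vote.

Series A: 3/5 of 3795274 = 2277164.40, rounded up to 2277165; 2,277,165 required, 2,278,342 in favor — approved.
Series B: 2/3 of 612756 = 408504; 408,504 required, 408,504 in favor — approved.
Series C: 3/4 of 13116796 = 9837597; 9,837,597 required, 9,839,660 in favor — approved.
Series D: a majority of 9941736 is 4970869; 4,970,869 required, 4,971,070 in favor — approved.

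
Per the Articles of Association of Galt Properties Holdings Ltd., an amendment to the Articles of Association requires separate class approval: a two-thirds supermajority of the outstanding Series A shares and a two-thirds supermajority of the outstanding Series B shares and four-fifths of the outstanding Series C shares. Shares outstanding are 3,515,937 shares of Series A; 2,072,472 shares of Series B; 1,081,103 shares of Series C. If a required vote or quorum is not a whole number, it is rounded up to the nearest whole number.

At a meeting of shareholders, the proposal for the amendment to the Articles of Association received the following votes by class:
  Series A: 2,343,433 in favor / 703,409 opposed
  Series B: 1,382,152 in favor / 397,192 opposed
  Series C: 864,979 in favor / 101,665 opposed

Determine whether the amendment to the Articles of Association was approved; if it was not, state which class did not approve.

Series A: 2/3 of 3515937 = 2343958; 2,343,958 required, 2,343,433 in favor — not approved.
Series B: 2/3 of 2072472 = 1381648; 1,381,648 required, 1,382,152 in favor — approved.
Series C: 4/5 of 1081103 = 864882.40, rounded up to 864883; 864,883 required, 864,979 in favor — approved.

Not approved — the Series A shares did not give the required vote.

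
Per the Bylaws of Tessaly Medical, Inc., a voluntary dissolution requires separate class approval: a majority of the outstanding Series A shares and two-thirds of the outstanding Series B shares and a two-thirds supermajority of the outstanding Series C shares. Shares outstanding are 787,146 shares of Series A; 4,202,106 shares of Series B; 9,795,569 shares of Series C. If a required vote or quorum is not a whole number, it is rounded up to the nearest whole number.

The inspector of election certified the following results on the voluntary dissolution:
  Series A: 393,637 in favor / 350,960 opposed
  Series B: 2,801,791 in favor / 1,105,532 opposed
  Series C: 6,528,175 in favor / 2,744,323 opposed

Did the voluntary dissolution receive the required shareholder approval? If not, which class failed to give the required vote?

Not approved — the Series C shares did not give the required vote.

Series A: a majority of 787146 is 393574; 393,574 required, 393,637 in favor — approved.
Series B: 2/3 of 4202106 = 2801404; 2,801,404 required, 2,801,791 in favor — approved.
Series C: 2/3 of 9795569 = 6530379.33, rounded up to 6530380; 6,530,380 required, 6,528,175 in favor — not approved.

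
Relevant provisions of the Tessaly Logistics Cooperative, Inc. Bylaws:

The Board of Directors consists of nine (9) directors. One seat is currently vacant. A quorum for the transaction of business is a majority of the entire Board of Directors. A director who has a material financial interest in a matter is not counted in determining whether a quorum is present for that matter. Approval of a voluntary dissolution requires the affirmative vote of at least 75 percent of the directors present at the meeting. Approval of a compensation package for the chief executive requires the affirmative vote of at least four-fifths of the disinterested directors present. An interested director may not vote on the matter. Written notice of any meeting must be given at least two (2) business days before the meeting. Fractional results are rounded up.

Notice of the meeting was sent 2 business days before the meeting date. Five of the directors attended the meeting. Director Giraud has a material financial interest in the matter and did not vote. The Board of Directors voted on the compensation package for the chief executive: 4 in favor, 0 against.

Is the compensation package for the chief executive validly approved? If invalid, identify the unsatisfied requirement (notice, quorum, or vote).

Notice: 2 business days given; 2 required (2 ≥ 2). Satisfied.
Quorum: 5 present, but the 1 interested director does not count, leaving 4. Quorum is 5. Not satisfied.
Vote: the compensation package for the chief executive requires four-fifths of the disinterested directors present (5 − 1 = 4). 4/5 of 4 = 3.20, rounded up to 4, so 4 affirmative votes are needed; 4 voted in favor. Satisfied. (Moot — without a quorum no business can be validly transacted.)

Invalid — quorum requirement not satisfied.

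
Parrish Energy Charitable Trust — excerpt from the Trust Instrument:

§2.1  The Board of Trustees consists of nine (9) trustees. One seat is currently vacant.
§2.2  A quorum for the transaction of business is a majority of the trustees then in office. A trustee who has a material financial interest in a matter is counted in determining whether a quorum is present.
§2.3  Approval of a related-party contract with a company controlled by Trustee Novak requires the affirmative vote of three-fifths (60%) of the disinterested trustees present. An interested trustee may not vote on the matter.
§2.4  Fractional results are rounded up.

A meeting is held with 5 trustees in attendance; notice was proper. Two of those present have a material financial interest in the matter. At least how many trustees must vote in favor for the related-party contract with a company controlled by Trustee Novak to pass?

The related-party contract with a company controlled by Trustee Novak requires three-fifths of the disinterested trustees present (5 − 2 = 3).
3/5 of 3 = 1.80, rounded up to 2.

2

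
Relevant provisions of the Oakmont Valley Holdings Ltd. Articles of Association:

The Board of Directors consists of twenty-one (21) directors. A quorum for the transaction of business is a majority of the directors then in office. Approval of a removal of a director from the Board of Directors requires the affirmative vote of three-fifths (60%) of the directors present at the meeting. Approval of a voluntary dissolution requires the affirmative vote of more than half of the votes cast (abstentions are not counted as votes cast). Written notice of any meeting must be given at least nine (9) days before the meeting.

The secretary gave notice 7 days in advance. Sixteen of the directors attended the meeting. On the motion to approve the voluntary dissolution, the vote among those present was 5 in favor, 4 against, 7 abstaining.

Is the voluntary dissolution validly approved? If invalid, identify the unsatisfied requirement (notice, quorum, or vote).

Invalid — notice requirement not satisfied.

Notice: 7 days given; 9 required (7 < 9). Not satisfied.
Quorum: 16 present; quorum is 11. Satisfied.
Vote: the voluntary dissolution requires a majority of the votes cast (16 present − 7 abstaining = 9). A majority of 9 is 5, so 5 affirmative votes are needed; 5 voted in favor. Satisfied.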